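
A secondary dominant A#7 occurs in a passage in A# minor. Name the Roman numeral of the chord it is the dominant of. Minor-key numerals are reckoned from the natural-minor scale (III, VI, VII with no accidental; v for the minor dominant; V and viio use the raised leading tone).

The chord is a dominant seventh chord on A#.
A dominant resolves down a perfect fifth: A# → D#. In A# minor, D# is scale degree 4, i.e. iv.

iv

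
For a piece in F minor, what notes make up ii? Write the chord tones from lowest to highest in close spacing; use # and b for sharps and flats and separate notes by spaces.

G Bb D

ii is the minor supertonic, borrowed from the parallel major (the Dorian ii). In F minor that root is G.
So the chord is G-Bb-D, a minor triad.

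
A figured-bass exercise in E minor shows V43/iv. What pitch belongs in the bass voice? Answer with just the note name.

The applied chord V43/iv is rooted on E: E-G#-B-D.
The figure 43 means second inversion — the fifth is in the bass.

B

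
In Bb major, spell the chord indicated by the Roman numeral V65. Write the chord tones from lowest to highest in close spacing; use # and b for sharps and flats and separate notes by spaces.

The numeral's case and figure indicate a dominant seventh chord. In Bb major its root, the dominant, is F.
That chord is spelled F-A-C-Eb.
With the 65 figure the chord is in first inversion; from the bass A upward in close position it reads A-C-Eb-F.

A C Eb F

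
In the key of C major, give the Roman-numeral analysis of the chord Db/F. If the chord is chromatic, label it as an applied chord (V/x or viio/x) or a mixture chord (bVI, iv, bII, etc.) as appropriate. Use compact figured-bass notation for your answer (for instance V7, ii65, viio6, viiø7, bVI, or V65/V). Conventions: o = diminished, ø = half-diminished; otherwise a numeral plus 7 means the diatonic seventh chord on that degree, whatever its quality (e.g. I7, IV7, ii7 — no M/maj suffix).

bII6

The pitches Db-F-Ab form a major triad rooted on Db.
Db is the lowered second degree of C major (diatonic 2 would be D). This is the Neapolitan sixth — a major triad on the lowered second degree, here in its customary first inversion.
With F in the bass the chord is in first inversion, so the figured bass is 6.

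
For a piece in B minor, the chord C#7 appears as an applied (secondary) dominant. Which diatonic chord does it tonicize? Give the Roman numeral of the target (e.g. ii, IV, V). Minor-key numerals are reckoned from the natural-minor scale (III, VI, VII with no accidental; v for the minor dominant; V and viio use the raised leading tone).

The chord is a dominant seventh chord on C#.
A dominant resolves down a perfect fifth: C# → F#. In B minor, F# is scale degree 5, i.e. V.

V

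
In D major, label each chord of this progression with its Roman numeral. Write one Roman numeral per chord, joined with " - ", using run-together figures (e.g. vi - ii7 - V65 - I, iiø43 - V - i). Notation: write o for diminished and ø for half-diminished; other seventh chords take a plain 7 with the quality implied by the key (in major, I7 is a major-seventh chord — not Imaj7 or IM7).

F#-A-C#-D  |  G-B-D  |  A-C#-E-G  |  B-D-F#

F#-A-C#-D: major seventh chord on D = scale degree 1 → I65.
G-B-D has root G, degree 4 in D major, so IV.
A-C#-E-G: root A is the dominant; dominant seventh chord there is V7.
B-D-F# has root B, degree 6 in D major, so vi.

I65 - IV - V7 - vi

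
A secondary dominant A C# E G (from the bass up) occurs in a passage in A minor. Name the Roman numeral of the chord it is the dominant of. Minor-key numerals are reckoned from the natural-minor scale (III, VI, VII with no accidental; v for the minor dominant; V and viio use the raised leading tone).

iv

The chord is a dominant seventh chord on A.
A dominant resolves down a perfect fifth: A → D. In A minor, D is scale degree 4, i.e. iv.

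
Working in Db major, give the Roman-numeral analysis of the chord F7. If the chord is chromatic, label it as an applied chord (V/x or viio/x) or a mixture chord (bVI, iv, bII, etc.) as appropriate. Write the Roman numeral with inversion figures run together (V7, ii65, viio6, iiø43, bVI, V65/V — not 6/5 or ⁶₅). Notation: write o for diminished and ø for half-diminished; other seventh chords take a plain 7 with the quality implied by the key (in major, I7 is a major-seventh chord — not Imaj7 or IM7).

The pitches F-A-C-Eb form a dominant seventh chord rooted on F.
F is not a diatonic chord root with this quality in Db major, but it lies a perfect fifth above Bb (vi), so the chord functions as an applied dominant of vi.

V7/vi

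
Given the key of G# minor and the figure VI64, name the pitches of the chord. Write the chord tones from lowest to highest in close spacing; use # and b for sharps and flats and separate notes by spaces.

B E G#

The numeral's case and figure indicate a major triad. In G# minor its root, scale degree 6, is E.
Stacking thirds from E gives E-G#-B.
The figured bass 64 indicates second inversion, placing the fifth (B) in the bass: B-E-G#.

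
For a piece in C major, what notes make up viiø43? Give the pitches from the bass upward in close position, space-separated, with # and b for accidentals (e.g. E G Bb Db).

F A B D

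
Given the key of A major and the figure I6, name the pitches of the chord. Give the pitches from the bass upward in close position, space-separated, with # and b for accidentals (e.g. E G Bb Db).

The numeral's case and figure indicate a major triad. In A major its root, the first degree, is A.
Stacking thirds from A gives A-C#-E.
With the 6 figure the chord is in first inversion; from the bass C# upward in close position it reads C#-E-A.

C# E A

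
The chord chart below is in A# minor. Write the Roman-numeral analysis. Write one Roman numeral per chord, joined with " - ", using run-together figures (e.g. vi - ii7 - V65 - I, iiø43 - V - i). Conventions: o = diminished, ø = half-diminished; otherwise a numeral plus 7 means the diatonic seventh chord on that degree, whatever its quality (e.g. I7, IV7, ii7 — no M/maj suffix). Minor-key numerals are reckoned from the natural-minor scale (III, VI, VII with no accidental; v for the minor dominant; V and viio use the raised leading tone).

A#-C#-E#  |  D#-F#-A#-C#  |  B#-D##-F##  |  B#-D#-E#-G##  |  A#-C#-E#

i - iv7 - V/V - V43 - i

A#-C#-E#: root A# is the tonic; minor triad there is i.
D#-F#-A#-C#: minor seventh chord on D# = scale degree 4 → iv7.
B#-D##-F##: chromatic; B# is V of V, so V/V.
B#-D#-E#-G##: dominant seventh chord on E# = scale degree 5 → V43.
A#-C#-E#: root A# is the tonic; minor triad there is i.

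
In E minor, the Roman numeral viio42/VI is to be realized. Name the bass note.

The applied chord viio42/VI is rooted on B: B-D-F-Ab.
The figure 42 means third inversion — the seventh is in the bass.

Ab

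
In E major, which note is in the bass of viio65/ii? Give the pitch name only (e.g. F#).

G#

The applied chord viio65/ii is rooted on E#: E#-G#-B-D.
The figure 65 means first inversion — the third is in the bass.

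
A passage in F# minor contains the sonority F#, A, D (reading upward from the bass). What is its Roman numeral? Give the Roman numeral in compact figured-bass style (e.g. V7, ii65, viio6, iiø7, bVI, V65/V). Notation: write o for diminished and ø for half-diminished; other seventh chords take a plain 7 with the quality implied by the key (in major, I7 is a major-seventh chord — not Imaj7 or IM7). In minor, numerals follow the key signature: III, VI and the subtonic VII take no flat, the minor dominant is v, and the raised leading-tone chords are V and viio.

The pitches D-F#-A form a major triad rooted on D.
D is scale degree 6 in F# minor, and a major triad on that degree is written VI.
With F# in the bass the chord is in first inversion, so the figured bass is 6.

VI6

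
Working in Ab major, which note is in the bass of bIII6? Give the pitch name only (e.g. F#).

Eb

bIII in Ab major has root Cb; the chord is Cb-Eb-Gb.
The figure 6 means first inversion — the third is in the bass.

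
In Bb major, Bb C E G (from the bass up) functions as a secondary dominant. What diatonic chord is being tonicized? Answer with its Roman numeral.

The chord is a dominant seventh chord on C.
A dominant resolves down a perfect fifth: C → F. In Bb major, F is scale degree 5, i.e. V.

V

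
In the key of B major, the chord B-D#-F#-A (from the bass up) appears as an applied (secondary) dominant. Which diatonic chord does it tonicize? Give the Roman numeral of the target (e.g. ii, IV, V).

The chord is a dominant seventh chord on B.
A dominant resolves down a perfect fifth: B → E. In B major, E is scale degree 4, i.e. IV.

IV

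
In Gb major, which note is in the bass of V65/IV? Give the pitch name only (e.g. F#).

The applied chord V65/IV is rooted on Gb: Gb-Bb-Db-Fb.
The figure 65 means first inversion — the third is in the bass.

Bb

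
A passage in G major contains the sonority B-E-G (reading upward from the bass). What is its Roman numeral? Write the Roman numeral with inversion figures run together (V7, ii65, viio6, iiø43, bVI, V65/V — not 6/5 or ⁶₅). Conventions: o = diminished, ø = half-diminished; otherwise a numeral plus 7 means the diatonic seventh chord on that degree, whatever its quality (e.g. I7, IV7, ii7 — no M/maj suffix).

Stacked in thirds the chord is E-G-B: a minor triad on E.
E is scale degree 6 in G major, and a minor triad on that degree is written vi.
With B in the bass the chord is in second inversion, so the figured bass is 64.

vi64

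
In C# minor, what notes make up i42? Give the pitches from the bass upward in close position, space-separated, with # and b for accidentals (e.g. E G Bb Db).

B C# E G#

In C# minor, scale degree 1 is C#, and the diatonic chord built there is a minor seventh chord.
That chord is spelled C#-E-G#-B.
With the 42 figure the chord is in third inversion; from the bass B upward in close position it reads B-C#-E-G#.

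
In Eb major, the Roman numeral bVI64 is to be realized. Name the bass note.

Gb

bVI in Eb major has root Cb; the chord is Cb-Eb-Gb.
The figure 64 means second inversion — the fifth is in the bass.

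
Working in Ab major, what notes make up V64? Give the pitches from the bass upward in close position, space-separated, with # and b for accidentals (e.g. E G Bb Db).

Bb Eb G

In Ab major, scale degree 5 is Eb, and the diatonic chord built there is a major triad.
Stacking thirds from Eb gives Eb-G-Bb.
The figured bass 64 indicates second inversion, placing the fifth (Bb) in the bass: Bb-Eb-G.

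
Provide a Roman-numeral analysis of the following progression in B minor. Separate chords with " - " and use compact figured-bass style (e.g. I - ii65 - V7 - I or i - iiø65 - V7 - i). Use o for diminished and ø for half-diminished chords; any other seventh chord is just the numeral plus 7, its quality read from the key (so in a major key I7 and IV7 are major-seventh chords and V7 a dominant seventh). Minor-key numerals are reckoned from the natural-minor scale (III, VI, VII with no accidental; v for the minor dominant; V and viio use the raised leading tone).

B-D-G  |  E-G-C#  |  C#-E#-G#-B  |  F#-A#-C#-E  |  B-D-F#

VI6 - iio6 - V7/V - V7 - i

B-D-G: root G is the submediant; major triad there is VI6.
E-G-C# has root C#, degree 2 in B minor, so iio6.
C#-E#-G#-B: a dominant seventh chord on C#, the applied dominant of V → V7/V.
F#-A#-C#-E: dominant seventh chord on F# = scale degree 5 → V7.
B-D-F#: root B is the tonic; minor triad there is i.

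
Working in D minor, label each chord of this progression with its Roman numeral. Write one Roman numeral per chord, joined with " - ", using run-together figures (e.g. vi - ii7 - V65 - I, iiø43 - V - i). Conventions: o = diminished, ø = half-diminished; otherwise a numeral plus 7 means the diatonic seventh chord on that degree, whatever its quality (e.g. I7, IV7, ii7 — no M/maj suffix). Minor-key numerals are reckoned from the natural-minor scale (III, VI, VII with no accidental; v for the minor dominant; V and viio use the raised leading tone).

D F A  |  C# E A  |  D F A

i - V6 - i

D-F-A: root D is the tonic; minor triad there is i.
C#-E-A has root A, degree 5 in D minor, so V6.
D-F-A: minor triad on D = scale degree 1 → i.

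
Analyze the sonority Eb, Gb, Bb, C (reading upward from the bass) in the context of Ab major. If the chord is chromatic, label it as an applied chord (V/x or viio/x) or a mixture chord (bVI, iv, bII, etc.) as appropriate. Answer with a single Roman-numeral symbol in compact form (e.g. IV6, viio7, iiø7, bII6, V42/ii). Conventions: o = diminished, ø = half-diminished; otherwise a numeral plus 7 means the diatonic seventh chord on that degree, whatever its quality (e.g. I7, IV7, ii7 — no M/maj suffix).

Stacked in thirds the chord is C-Eb-Gb-Bb: a half-diminished seventh chord on C.
C sits a half step below Db (IV in Ab major); a diminished chord there is the applied leading-tone chord of IV.
With Eb in the bass the chord is in first inversion, so the figured bass is 65.

viiø65/IV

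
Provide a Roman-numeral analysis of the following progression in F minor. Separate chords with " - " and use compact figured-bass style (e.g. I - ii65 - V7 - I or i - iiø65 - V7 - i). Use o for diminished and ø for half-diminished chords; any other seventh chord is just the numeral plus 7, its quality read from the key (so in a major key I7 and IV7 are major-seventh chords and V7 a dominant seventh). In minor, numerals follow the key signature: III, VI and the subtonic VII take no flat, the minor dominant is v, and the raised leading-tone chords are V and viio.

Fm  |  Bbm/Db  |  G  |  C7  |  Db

i - iv6 - V/V - V7 - VI

Fm: root F is the tonic; minor triad there is i.
Bbm/Db has root Bb, degree 4 in F minor, so iv6.
G is the secondary dominant of V (major triad on G): V/V.
C7: dominant seventh chord on C = scale degree 5 → V7.
Db: major triad on Db = scale degree 6 → VI.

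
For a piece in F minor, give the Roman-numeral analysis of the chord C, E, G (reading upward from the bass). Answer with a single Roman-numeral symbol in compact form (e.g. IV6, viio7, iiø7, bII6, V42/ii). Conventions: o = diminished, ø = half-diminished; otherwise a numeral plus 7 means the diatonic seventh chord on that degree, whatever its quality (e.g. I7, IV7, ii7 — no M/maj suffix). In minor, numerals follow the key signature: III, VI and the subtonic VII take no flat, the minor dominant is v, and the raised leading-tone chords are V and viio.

V

The pitches C-E-G form a major triad rooted on C.
In F minor, C is the dominant; the diatonic major triad there is V.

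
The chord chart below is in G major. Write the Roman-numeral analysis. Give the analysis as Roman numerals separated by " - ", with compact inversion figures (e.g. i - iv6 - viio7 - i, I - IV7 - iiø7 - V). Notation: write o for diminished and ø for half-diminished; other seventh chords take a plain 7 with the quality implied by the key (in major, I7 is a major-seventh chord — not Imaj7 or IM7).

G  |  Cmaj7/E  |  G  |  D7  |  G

G has root G, degree 1 in G major, so I.
Cmaj7/E: root C is the subdominant; major seventh chord there is IV65.
G has root G, degree 1 in G major, so I.
D7: root D is the dominant; dominant seventh chord there is V7.
G: root G is the tonic; major triad there is I.

I - IV65 - I - V7 - I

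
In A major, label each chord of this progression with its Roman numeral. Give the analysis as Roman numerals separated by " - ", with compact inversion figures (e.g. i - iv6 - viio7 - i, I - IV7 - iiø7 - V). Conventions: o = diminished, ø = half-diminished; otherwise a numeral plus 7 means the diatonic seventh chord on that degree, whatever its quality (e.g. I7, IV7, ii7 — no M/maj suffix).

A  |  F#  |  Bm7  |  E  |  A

A: major triad on A = scale degree 1 → I.
F#: chromatic; F# is V of ii, so V/ii.
Bm7: minor seventh chord on B = scale degree 2 → ii7.
E has root E, degree 5 in A major, so V.
A has root A, degree 1 in A major, so I.

I - V/ii - ii7 - V - I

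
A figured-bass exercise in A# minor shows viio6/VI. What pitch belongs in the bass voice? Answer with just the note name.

G#

The applied chord viio6/VI is rooted on E#: E#-G#-B.
The figure 6 means first inversion — the third is in the bass.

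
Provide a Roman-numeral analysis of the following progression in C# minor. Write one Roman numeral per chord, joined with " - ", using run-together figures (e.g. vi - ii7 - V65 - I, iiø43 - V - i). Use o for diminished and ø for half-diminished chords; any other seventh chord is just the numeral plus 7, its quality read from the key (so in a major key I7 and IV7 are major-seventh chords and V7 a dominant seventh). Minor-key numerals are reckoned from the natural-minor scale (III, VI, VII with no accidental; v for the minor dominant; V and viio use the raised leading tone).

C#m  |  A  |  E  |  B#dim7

i - VI - III - viio7

C#m: minor triad on C# = scale degree 1 → i.
A: root A is the submediant; major triad there is VI.
E: root E is the mediant; major triad there is III.
B#dim7: root B# is the leading tone; fully diminished seventh chord there is viio7.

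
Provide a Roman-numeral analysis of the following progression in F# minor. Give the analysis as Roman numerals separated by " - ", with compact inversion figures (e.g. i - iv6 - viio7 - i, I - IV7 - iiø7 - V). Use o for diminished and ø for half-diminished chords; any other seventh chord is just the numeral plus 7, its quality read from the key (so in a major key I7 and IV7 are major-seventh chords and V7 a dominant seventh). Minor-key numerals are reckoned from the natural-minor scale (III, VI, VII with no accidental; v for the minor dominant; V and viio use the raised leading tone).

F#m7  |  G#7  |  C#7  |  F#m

F#m7 has root F#, degree 1 in F# minor, so i7.
G#7: a dominant seventh chord on G#, the applied dominant of V → V7/V.
C#7: dominant seventh chord on C# = scale degree 5 → V7.
F#m has root F#, degree 1 in F# minor, so i.

i7 - V7/V - V7 - i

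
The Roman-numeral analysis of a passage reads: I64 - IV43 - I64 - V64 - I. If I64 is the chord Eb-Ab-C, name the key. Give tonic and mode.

The chord Ab/Eb is a major triad rooted on Ab; its label is I64.
If Ab is scale degree 1 and the mode makes that degree carry a major triad, the tonic is Ab and the mode is major.

Ab major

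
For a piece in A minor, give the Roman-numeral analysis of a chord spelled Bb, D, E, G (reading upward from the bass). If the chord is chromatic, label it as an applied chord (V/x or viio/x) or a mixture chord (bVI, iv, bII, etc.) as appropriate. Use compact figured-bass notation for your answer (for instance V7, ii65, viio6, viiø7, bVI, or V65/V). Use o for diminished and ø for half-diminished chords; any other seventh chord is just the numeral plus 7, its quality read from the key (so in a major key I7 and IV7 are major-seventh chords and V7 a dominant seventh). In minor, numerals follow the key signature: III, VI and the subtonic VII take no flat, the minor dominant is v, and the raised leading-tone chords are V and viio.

The pitches E-G-Bb-D form a half-diminished seventh chord rooted on E.
E sits a half step below F (VI in A minor); a diminished chord there is the applied leading-tone chord of VI.
With Bb in the bass the chord is in second inversion, so the figured bass is 43.

viiø43/VI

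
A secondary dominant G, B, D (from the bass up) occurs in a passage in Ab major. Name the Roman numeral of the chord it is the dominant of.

iii

The chord is a major triad on G.
A dominant resolves down a perfect fifth: G → C. In Ab major, C is scale degree 3, i.e. iii.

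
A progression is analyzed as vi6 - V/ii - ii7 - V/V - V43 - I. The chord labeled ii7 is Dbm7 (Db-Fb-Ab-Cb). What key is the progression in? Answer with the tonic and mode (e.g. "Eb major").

Cb major

The chord Dbm7 is a minor seventh chord rooted on Db; its label is ii7.
ii7 on Db implies Db is the supertonic; that puts the tonic at Cb, and the lowercase numeral fits major mode.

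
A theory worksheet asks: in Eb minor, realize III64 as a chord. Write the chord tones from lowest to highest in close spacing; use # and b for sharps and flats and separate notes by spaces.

Db Gb Bb

In Eb minor, the mediant is Gb, and the diatonic chord built there is a major triad.
Stacking thirds from Gb gives Gb-Bb-Db.
The figured bass 64 indicates second inversion, placing the fifth (Db) in the bass: Db-Gb-Bb.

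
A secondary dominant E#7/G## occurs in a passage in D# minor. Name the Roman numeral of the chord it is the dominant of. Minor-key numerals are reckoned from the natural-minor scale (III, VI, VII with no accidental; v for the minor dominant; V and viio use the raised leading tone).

V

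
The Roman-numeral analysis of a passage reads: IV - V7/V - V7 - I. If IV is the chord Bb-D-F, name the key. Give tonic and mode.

IV is given as Bb-D-F — a major triad with root Bb.
IV on Bb implies Bb is the subdominant; that puts the tonic at F, and the uppercase numeral fits major mode.

F major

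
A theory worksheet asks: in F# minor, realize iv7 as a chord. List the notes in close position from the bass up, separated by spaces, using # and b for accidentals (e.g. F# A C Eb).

The numeral's case and figure indicate a minor seventh chord. In F# minor its root, scale degree 4, is B.
Stacking thirds from B gives B-D-F#-A.

B D F# A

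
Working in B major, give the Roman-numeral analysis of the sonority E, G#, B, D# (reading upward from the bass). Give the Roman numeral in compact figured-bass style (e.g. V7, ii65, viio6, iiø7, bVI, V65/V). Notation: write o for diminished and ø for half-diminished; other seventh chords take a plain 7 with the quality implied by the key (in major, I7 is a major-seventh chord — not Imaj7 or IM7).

The pitches E-G#-B-D# form a major seventh chord rooted on E.
E is scale degree 4 in B major, and a major seventh chord on that degree is written IV7.

IV7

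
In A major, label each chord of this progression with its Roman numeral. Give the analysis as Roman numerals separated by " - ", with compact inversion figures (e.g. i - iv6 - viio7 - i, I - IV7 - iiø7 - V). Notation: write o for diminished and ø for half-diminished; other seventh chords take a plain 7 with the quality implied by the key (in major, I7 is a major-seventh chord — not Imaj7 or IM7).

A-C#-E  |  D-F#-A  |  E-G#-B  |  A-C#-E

A-C#-E: major triad on A = scale degree 1 → I.
D-F#-A: root D is the subdominant; major triad there is IV.
E-G#-B: major triad on E = scale degree 5 → V.
A-C#-E: root A is the tonic; major triad there is I.

I - IV - V - I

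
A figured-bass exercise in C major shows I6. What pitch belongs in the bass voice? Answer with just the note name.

E

I in C major has root C; the chord is C-E-G.
The figure 6 means first inversion — the third is in the bass.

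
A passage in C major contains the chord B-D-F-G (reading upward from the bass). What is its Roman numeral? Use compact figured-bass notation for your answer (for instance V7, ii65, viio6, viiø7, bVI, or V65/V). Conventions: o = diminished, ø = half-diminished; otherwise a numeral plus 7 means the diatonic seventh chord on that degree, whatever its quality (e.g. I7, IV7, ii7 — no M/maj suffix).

V65

Stacked in thirds the chord is G-B-D-F: a dominant seventh chord on G.
In C major, G is the dominant; the diatonic dominant seventh chord there is V7.
With B in the bass the chord is in first inversion, so the figured bass is 65.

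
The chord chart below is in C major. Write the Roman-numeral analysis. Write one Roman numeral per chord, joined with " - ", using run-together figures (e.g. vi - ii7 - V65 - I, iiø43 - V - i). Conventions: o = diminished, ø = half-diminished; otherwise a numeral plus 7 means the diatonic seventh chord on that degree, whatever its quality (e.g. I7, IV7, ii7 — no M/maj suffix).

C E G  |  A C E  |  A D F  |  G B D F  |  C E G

I - vi - ii64 - V7 - I

C-E-G: root C is the tonic; major triad there is I.
A-C-E: minor triad on A = scale degree 6 → vi.
A-D-F has root D, degree 2 in C major, so ii64.
G-B-D-F: dominant seventh chord on G = scale degree 5 → V7.
C-E-G: major triad on C = scale degree 1 → I.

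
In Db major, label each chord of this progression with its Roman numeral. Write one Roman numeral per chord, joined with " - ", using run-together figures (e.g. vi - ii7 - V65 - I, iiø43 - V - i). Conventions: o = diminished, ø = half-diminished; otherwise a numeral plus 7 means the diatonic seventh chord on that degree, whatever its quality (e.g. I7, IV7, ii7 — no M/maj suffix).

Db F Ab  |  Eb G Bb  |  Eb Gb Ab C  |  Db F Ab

I - V/V - V43 - I

Db-F-Ab: root Db is the tonic; major triad there is I.
Eb-G-Bb: chromatic; Eb is V of V, so V/V.
Eb-Gb-Ab-C has root Ab, degree 5 in Db major, so V43.
Db-F-Ab has root Db, degree 1 in Db major, so I.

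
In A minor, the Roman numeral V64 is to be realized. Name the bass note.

B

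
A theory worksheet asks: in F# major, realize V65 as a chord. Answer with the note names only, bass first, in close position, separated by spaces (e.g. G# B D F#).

E# G# B C#

The numeral's case and figure indicate a dominant seventh chord. In F# major its root, scale degree 5, is C#.
That chord is spelled C#-E#-G#-B.
With the 65 figure the chord is in first inversion; from the bass E# upward in close position it reads E#-G#-B-C#.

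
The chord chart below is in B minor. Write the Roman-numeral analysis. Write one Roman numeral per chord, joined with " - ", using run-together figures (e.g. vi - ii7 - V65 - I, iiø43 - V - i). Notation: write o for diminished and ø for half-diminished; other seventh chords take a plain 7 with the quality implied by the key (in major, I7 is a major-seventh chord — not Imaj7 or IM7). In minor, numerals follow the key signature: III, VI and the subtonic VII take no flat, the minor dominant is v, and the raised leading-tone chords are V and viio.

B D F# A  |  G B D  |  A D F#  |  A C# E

i7 - VI - III64 - VII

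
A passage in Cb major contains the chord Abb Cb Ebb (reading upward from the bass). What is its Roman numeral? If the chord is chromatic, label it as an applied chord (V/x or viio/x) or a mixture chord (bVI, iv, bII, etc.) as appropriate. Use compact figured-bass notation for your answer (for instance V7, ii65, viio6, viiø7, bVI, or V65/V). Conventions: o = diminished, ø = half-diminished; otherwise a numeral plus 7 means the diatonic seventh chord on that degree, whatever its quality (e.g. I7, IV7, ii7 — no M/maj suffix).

bVI

The pitches Abb-Cb-Ebb form a major triad rooted on Abb.
Abb is the lowered sixth degree of Cb major (diatonic 6 would be Ab). This is a major triad on the lowered sixth degree, borrowed from the parallel minor.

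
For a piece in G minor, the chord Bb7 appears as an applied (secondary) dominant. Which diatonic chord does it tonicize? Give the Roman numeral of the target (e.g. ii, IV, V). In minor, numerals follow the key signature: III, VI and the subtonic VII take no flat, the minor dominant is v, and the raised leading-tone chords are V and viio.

VI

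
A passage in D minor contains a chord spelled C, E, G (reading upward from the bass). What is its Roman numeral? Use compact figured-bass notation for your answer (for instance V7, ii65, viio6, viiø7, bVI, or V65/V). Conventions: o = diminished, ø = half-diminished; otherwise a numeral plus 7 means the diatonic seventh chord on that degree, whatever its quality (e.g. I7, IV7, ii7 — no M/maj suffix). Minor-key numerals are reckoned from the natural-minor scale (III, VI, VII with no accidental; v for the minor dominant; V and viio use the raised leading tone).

The pitches C-E-G form a major triad rooted on C.
C is scale degree 7 in D minor, and a major triad on that degree is written VII.

VII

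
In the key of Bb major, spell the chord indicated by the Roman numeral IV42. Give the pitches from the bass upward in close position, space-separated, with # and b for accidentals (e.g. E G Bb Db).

D Eb G Bb

The numeral's case and figure indicate a major seventh chord. In Bb major its root, the fourth degree, is Eb.
Stacking thirds from Eb gives Eb-G-Bb-D.
The figured bass 42 indicates third inversion, placing the seventh (D) in the bass: D-Eb-G-Bb.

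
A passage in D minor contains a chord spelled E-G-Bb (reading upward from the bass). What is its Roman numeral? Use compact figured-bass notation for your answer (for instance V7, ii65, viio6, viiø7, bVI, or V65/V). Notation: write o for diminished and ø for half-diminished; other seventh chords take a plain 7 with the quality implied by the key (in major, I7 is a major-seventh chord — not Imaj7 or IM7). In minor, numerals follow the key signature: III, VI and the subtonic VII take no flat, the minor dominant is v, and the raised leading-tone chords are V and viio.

iio

The pitches E-G-Bb form a diminished triad rooted on E.
In D minor, E is the supertonic; the diatonic diminished triad there is iio.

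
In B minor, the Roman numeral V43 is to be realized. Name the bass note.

C#

V in B minor has root F#; the chord is F#-A#-C#-E.
The figure 43 means second inversion — the fifth is in the bass.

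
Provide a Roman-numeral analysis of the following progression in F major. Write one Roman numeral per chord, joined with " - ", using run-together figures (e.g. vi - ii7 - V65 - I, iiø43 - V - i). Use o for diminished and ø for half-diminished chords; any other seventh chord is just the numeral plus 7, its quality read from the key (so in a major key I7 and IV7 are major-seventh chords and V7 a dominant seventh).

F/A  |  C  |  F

I6 - V - I

F/A: root F is the tonic; major triad there is I6.
C: root C is the dominant; major triad there is V.
F: major triad on F = scale degree 1 → I.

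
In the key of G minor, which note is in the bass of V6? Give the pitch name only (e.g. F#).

F#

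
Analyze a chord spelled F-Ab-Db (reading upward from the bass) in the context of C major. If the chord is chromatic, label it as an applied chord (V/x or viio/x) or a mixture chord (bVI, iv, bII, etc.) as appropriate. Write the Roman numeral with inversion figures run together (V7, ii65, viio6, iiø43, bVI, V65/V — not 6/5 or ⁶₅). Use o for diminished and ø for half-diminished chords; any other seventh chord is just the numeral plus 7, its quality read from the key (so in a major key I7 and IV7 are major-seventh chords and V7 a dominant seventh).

Stacked in thirds the chord is Db-F-Ab: a major triad on Db.
Db is the lowered second degree of C major (diatonic 2 would be D). This is the Neapolitan sixth — a major triad on the lowered second degree, here in its customary first inversion.
With F in the bass the chord is in first inversion, so the figured bass is 6.

bII6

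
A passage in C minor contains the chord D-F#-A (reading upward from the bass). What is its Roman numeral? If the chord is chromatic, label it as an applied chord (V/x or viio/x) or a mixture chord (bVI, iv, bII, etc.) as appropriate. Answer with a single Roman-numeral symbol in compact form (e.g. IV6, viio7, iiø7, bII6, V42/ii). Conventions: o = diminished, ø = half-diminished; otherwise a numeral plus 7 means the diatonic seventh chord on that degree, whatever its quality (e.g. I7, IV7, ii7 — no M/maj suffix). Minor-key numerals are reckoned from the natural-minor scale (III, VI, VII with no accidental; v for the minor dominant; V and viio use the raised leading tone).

Stacked in thirds the chord is D-F#-A: a major triad on D.
D is not a diatonic chord root with this quality in C minor, but it lies a perfect fifth above G (V), so the chord functions as an applied dominant of V.

V/V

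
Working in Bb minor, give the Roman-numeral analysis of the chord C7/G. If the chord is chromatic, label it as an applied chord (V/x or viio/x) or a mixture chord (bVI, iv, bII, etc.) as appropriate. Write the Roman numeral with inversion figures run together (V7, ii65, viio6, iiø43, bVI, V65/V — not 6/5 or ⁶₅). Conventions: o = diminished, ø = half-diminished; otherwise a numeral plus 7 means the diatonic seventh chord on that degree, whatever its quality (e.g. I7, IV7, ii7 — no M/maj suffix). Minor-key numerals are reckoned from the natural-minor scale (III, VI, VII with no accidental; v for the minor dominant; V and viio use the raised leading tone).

Stacked in thirds the chord is C-E-G-Bb: a dominant seventh chord on C.
C is not a diatonic chord root with this quality in Bb minor, but it lies a perfect fifth above F (V), so the chord functions as an applied dominant of V.
With G in the bass the chord is in second inversion, so the figured bass is 43.

V43/V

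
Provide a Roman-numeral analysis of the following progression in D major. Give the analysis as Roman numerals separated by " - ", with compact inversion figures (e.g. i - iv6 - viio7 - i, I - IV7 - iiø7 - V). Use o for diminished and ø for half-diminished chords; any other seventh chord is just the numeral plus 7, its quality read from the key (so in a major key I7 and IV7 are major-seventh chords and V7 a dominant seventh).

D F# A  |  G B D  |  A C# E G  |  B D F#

I - IV - V7 - vi

D-F#-A: root D is the tonic; major triad there is I.
G-B-D has root G, degree 4 in D major, so IV.
A-C#-E-G has root A, degree 5 in D major, so V7.
B-D-F#: root B is the submediant; minor triad there is vi.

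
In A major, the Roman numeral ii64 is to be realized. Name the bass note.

F#

ii in A major has root B; the chord is B-D-F#.
The figure 64 means second inversion — the fifth is in the bass.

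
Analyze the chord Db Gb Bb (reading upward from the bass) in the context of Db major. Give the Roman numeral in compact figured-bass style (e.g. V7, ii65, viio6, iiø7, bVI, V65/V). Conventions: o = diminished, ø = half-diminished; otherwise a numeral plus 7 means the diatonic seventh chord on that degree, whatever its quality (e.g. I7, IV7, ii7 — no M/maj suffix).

Stacked in thirds the chord is Gb-Bb-Db: a major triad on Gb.
Gb is scale degree 4 in Db major, and a major triad on that degree is written IV.
With Db in the bass the chord is in second inversion, so the figured bass is 64.

IV64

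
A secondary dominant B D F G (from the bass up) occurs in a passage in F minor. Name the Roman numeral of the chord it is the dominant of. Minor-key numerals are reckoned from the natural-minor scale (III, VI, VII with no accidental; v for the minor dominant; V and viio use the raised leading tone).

V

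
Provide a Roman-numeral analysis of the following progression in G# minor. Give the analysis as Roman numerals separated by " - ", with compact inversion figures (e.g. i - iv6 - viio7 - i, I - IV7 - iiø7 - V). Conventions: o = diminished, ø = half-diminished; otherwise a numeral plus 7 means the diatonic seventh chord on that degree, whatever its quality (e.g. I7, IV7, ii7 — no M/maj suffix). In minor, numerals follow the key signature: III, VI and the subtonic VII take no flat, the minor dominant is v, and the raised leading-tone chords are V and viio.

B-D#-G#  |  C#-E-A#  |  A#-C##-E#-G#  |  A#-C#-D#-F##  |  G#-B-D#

B-D#-G#: root G# is the tonic; minor triad there is i6.
C#-E-A#: diminished triad on A# = scale degree 2 → iio6.
A#-C##-E#-G#: a dominant seventh chord on A#, the applied dominant of V → V7/V.
A#-C#-D#-F##: root D# is the dominant; dominant seventh chord there is V43.
G#-B-D#: root G# is the tonic; minor triad there is i.

i6 - iio6 - V7/V - V43 - i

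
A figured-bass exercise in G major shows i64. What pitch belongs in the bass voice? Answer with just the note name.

i in G major has root G; the chord is G-Bb-D.
The figure 64 means second inversion — the fifth is in the bass.

D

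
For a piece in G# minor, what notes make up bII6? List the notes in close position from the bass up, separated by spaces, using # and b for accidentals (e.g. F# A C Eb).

C# E A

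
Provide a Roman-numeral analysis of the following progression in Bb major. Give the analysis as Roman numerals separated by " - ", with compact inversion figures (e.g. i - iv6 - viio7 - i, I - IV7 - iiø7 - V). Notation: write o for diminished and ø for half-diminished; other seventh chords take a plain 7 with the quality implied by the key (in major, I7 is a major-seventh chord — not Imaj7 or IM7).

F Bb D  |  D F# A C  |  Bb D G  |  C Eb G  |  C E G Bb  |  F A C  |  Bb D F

F-Bb-D has root Bb, degree 1 in Bb major, so I64.
D-F#-A-C is the secondary dominant of vi (dominant seventh chord on D): V7/vi.
Bb-D-G: root G is the submediant; minor triad there is vi6.
C-Eb-G: root C is the supertonic; minor triad there is ii.
C-E-G-Bb: chromatic; C is V of V, so V7/V.
F-A-C: root F is the dominant; major triad there is V.
Bb-D-F: major triad on Bb = scale degree 1 → I.

I64 - V7/vi - vi6 - ii - V7/V - V - I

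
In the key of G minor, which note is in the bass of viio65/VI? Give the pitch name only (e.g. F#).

The applied chord viio65/VI is rooted on D: D-F-Ab-Cb.
The figure 65 means first inversion — the third is in the bass.

F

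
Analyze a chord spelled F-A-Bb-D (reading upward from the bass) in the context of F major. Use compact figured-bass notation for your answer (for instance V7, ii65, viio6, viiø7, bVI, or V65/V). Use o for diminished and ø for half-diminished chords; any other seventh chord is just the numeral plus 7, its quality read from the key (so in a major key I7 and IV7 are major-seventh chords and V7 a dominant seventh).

Stacked in thirds the chord is Bb-D-F-A: a major seventh chord on Bb.
In F major, Bb is the subdominant; the diatonic major seventh chord there is IV7.
With F in the bass the chord is in second inversion, so the figured bass is 43.

IV43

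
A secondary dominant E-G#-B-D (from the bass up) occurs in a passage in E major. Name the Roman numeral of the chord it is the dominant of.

IV

The chord is a dominant seventh chord on E.
A dominant resolves down a perfect fifth: E → A. In E major, A is scale degree 4, i.e. IV.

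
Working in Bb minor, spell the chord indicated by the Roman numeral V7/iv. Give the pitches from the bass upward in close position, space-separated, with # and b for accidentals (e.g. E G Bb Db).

V7/iv is a secondary dominant — the dominant seventh of iv. iv in Bb minor is Eb, so the applied chord's root is Bb, a perfect fifth above.
Building a dominant seventh chord on Bb gives Bb-D-F-Ab.

Bb D F Ab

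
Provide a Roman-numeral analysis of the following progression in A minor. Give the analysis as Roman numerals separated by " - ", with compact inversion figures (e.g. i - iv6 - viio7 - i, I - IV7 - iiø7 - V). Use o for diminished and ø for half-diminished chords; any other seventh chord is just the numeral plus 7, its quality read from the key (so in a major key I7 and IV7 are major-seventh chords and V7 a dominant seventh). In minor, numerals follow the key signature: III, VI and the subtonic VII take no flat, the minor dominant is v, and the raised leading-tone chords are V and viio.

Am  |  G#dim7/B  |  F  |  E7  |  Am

Am has root A, degree 1 in A minor, so i.
G#dim7/B: fully diminished seventh chord on G# = scale degree 7 → viio65.
F has root F, degree 6 in A minor, so VI.
E7: dominant seventh chord on E = scale degree 5 → V7.
Am: minor triad on A = scale degree 1 → i.

i - viio65 - VI - V7 - i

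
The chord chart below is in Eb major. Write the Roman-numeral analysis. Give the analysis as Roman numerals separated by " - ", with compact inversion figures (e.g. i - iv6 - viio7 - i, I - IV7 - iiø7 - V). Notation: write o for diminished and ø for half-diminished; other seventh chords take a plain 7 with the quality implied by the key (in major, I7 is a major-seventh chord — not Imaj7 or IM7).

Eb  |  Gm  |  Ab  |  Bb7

I - iii - IV - V7

Eb: root Eb is the tonic; major triad there is I.
Gm: minor triad on G = scale degree 3 → iii.
Ab has root Ab, degree 4 in Eb major, so IV.
Bb7 has root Bb, degree 5 in Eb major, so V7.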